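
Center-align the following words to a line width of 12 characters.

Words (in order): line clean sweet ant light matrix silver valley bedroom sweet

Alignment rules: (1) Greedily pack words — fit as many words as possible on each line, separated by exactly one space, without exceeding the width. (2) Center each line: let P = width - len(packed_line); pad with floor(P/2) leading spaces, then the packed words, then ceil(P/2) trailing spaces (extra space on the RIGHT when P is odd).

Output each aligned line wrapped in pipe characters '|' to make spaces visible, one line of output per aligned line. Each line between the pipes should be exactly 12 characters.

Line 1: ['line', 'clean'] (min_width=10, slack=2)
Line 2: ['sweet', 'ant'] (min_width=9, slack=3)
Line 3: ['light', 'matrix'] (min_width=12, slack=0)
Line 4: ['silver'] (min_width=6, slack=6)
Line 5: ['valley'] (min_width=6, slack=6)
Line 6: ['bedroom'] (min_width=7, slack=5)
Line 7: ['sweet'] (min_width=5, slack=7)

Answer: | line clean |
| sweet ant  |
|light matrix|
|   silver   |
|   valley   |
|  bedroom   |
|   sweet    |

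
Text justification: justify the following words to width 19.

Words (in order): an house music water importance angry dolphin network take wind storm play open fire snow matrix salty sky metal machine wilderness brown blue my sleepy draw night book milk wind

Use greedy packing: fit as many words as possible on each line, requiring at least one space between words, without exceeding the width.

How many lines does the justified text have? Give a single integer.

Line 1: ['an', 'house', 'music'] (min_width=14, slack=5)
Line 2: ['water', 'importance'] (min_width=16, slack=3)
Line 3: ['angry', 'dolphin'] (min_width=13, slack=6)
Line 4: ['network', 'take', 'wind'] (min_width=17, slack=2)
Line 5: ['storm', 'play', 'open'] (min_width=15, slack=4)
Line 6: ['fire', 'snow', 'matrix'] (min_width=16, slack=3)
Line 7: ['salty', 'sky', 'metal'] (min_width=15, slack=4)
Line 8: ['machine', 'wilderness'] (min_width=18, slack=1)
Line 9: ['brown', 'blue', 'my'] (min_width=13, slack=6)
Line 10: ['sleepy', 'draw', 'night'] (min_width=17, slack=2)
Line 11: ['book', 'milk', 'wind'] (min_width=14, slack=5)
Total lines: 11

Answer: 11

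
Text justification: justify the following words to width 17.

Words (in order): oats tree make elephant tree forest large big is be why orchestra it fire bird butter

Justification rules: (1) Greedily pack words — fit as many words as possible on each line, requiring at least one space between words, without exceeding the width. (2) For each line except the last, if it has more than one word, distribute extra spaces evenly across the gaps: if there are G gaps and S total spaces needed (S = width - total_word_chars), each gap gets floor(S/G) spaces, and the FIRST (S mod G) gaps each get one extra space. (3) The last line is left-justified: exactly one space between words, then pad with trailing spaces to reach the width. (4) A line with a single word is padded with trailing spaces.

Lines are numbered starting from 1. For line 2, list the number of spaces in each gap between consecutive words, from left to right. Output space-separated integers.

Answer: 5

Derivation:
Line 1: ['oats', 'tree', 'make'] (min_width=14, slack=3)
Line 2: ['elephant', 'tree'] (min_width=13, slack=4)
Line 3: ['forest', 'large', 'big'] (min_width=16, slack=1)
Line 4: ['is', 'be', 'why'] (min_width=9, slack=8)
Line 5: ['orchestra', 'it', 'fire'] (min_width=17, slack=0)
Line 6: ['bird', 'butter'] (min_width=11, slack=6)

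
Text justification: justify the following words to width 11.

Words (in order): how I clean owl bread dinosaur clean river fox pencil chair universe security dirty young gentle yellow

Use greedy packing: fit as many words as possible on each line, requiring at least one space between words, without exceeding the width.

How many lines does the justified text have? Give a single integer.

Line 1: ['how', 'I', 'clean'] (min_width=11, slack=0)
Line 2: ['owl', 'bread'] (min_width=9, slack=2)
Line 3: ['dinosaur'] (min_width=8, slack=3)
Line 4: ['clean', 'river'] (min_width=11, slack=0)
Line 5: ['fox', 'pencil'] (min_width=10, slack=1)
Line 6: ['chair'] (min_width=5, slack=6)
Line 7: ['universe'] (min_width=8, slack=3)
Line 8: ['security'] (min_width=8, slack=3)
Line 9: ['dirty', 'young'] (min_width=11, slack=0)
Line 10: ['gentle'] (min_width=6, slack=5)
Line 11: ['yellow'] (min_width=6, slack=5)
Total lines: 11

Answer: 11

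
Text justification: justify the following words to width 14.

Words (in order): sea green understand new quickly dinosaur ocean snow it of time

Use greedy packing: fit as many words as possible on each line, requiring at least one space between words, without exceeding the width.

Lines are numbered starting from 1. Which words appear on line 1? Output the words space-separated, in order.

Answer: sea green

Derivation:
Line 1: ['sea', 'green'] (min_width=9, slack=5)
Line 2: ['understand', 'new'] (min_width=14, slack=0)
Line 3: ['quickly'] (min_width=7, slack=7)
Line 4: ['dinosaur', 'ocean'] (min_width=14, slack=0)
Line 5: ['snow', 'it', 'of'] (min_width=10, slack=4)
Line 6: ['time'] (min_width=4, slack=10)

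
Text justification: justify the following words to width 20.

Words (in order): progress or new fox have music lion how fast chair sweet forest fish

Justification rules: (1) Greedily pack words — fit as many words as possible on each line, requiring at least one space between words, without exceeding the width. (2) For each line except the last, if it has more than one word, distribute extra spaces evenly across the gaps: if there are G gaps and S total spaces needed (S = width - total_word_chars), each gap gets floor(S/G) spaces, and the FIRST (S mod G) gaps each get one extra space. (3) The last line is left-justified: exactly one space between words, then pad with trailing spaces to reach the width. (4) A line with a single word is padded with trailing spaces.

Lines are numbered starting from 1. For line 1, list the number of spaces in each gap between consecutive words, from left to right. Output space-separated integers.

Answer: 2 1 1

Derivation:
Line 1: ['progress', 'or', 'new', 'fox'] (min_width=19, slack=1)
Line 2: ['have', 'music', 'lion', 'how'] (min_width=19, slack=1)
Line 3: ['fast', 'chair', 'sweet'] (min_width=16, slack=4)
Line 4: ['forest', 'fish'] (min_width=11, slack=9)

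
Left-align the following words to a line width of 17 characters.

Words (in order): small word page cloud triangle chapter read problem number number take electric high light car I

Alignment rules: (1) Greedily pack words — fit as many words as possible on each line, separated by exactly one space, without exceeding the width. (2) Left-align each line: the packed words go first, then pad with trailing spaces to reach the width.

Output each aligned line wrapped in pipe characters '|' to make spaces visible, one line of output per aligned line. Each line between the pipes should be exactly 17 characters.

Answer: |small word page  |
|cloud triangle   |
|chapter read     |
|problem number   |
|number take      |
|electric high    |
|light car I      |

Derivation:
Line 1: ['small', 'word', 'page'] (min_width=15, slack=2)
Line 2: ['cloud', 'triangle'] (min_width=14, slack=3)
Line 3: ['chapter', 'read'] (min_width=12, slack=5)
Line 4: ['problem', 'number'] (min_width=14, slack=3)
Line 5: ['number', 'take'] (min_width=11, slack=6)
Line 6: ['electric', 'high'] (min_width=13, slack=4)
Line 7: ['light', 'car', 'I'] (min_width=11, slack=6)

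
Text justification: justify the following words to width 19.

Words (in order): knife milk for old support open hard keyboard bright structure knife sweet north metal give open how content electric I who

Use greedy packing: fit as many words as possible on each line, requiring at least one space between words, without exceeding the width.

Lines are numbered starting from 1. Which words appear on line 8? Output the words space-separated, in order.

Line 1: ['knife', 'milk', 'for', 'old'] (min_width=18, slack=1)
Line 2: ['support', 'open', 'hard'] (min_width=17, slack=2)
Line 3: ['keyboard', 'bright'] (min_width=15, slack=4)
Line 4: ['structure', 'knife'] (min_width=15, slack=4)
Line 5: ['sweet', 'north', 'metal'] (min_width=17, slack=2)
Line 6: ['give', 'open', 'how'] (min_width=13, slack=6)
Line 7: ['content', 'electric', 'I'] (min_width=18, slack=1)
Line 8: ['who'] (min_width=3, slack=16)

Answer: who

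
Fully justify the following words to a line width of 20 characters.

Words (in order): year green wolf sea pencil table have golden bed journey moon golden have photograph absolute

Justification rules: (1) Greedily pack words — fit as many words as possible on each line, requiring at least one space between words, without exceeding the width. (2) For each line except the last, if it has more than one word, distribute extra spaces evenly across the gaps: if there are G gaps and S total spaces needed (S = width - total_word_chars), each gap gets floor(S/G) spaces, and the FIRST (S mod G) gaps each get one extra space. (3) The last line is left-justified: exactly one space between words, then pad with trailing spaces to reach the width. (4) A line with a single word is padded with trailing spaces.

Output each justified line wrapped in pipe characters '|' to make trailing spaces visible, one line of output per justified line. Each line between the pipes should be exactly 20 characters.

Line 1: ['year', 'green', 'wolf', 'sea'] (min_width=19, slack=1)
Line 2: ['pencil', 'table', 'have'] (min_width=17, slack=3)
Line 3: ['golden', 'bed', 'journey'] (min_width=18, slack=2)
Line 4: ['moon', 'golden', 'have'] (min_width=16, slack=4)
Line 5: ['photograph', 'absolute'] (min_width=19, slack=1)

Answer: |year  green wolf sea|
|pencil   table  have|
|golden  bed  journey|
|moon   golden   have|
|photograph absolute |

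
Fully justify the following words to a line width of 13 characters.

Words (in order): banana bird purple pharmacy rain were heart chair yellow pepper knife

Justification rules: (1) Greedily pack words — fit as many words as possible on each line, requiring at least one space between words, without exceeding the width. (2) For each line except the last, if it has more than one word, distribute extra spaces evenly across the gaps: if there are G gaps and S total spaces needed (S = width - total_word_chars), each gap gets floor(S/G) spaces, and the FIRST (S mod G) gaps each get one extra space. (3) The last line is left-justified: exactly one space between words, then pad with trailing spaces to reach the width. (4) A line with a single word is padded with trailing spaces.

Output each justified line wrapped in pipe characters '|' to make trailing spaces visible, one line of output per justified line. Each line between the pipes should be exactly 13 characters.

Answer: |banana   bird|
|purple       |
|pharmacy rain|
|were    heart|
|chair  yellow|
|pepper knife |

Derivation:
Line 1: ['banana', 'bird'] (min_width=11, slack=2)
Line 2: ['purple'] (min_width=6, slack=7)
Line 3: ['pharmacy', 'rain'] (min_width=13, slack=0)
Line 4: ['were', 'heart'] (min_width=10, slack=3)
Line 5: ['chair', 'yellow'] (min_width=12, slack=1)
Line 6: ['pepper', 'knife'] (min_width=12, slack=1)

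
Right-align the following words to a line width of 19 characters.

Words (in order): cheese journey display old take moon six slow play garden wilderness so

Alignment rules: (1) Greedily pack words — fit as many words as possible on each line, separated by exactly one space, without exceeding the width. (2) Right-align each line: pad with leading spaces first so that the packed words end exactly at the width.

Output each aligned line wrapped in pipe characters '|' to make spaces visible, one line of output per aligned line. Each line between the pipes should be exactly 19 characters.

Line 1: ['cheese', 'journey'] (min_width=14, slack=5)
Line 2: ['display', 'old', 'take'] (min_width=16, slack=3)
Line 3: ['moon', 'six', 'slow', 'play'] (min_width=18, slack=1)
Line 4: ['garden', 'wilderness'] (min_width=17, slack=2)
Line 5: ['so'] (min_width=2, slack=17)

Answer: |     cheese journey|
|   display old take|
| moon six slow play|
|  garden wilderness|
|                 so|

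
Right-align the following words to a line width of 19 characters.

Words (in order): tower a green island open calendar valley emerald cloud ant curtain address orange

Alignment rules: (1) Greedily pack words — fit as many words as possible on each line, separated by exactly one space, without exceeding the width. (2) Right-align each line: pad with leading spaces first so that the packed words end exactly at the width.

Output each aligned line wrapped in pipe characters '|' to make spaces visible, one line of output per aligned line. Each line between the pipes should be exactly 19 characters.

Answer: |      tower a green|
|        island open|
|    calendar valley|
|  emerald cloud ant|
|    curtain address|
|             orange|

Derivation:
Line 1: ['tower', 'a', 'green'] (min_width=13, slack=6)
Line 2: ['island', 'open'] (min_width=11, slack=8)
Line 3: ['calendar', 'valley'] (min_width=15, slack=4)
Line 4: ['emerald', 'cloud', 'ant'] (min_width=17, slack=2)
Line 5: ['curtain', 'address'] (min_width=15, slack=4)
Line 6: ['orange'] (min_width=6, slack=13)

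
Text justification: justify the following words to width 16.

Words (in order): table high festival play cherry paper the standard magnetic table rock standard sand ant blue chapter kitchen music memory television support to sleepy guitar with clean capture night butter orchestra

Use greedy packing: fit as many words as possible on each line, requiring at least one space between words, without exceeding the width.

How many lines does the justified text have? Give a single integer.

Answer: 15

Derivation:
Line 1: ['table', 'high'] (min_width=10, slack=6)
Line 2: ['festival', 'play'] (min_width=13, slack=3)
Line 3: ['cherry', 'paper', 'the'] (min_width=16, slack=0)
Line 4: ['standard'] (min_width=8, slack=8)
Line 5: ['magnetic', 'table'] (min_width=14, slack=2)
Line 6: ['rock', 'standard'] (min_width=13, slack=3)
Line 7: ['sand', 'ant', 'blue'] (min_width=13, slack=3)
Line 8: ['chapter', 'kitchen'] (min_width=15, slack=1)
Line 9: ['music', 'memory'] (min_width=12, slack=4)
Line 10: ['television'] (min_width=10, slack=6)
Line 11: ['support', 'to'] (min_width=10, slack=6)
Line 12: ['sleepy', 'guitar'] (min_width=13, slack=3)
Line 13: ['with', 'clean'] (min_width=10, slack=6)
Line 14: ['capture', 'night'] (min_width=13, slack=3)
Line 15: ['butter', 'orchestra'] (min_width=16, slack=0)
Total lines: 15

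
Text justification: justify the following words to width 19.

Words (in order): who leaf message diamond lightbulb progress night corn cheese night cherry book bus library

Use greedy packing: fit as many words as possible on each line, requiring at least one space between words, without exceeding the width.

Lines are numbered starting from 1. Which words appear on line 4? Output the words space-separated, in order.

Answer: cheese night cherry

Derivation:
Line 1: ['who', 'leaf', 'message'] (min_width=16, slack=3)
Line 2: ['diamond', 'lightbulb'] (min_width=17, slack=2)
Line 3: ['progress', 'night', 'corn'] (min_width=19, slack=0)
Line 4: ['cheese', 'night', 'cherry'] (min_width=19, slack=0)
Line 5: ['book', 'bus', 'library'] (min_width=16, slack=3)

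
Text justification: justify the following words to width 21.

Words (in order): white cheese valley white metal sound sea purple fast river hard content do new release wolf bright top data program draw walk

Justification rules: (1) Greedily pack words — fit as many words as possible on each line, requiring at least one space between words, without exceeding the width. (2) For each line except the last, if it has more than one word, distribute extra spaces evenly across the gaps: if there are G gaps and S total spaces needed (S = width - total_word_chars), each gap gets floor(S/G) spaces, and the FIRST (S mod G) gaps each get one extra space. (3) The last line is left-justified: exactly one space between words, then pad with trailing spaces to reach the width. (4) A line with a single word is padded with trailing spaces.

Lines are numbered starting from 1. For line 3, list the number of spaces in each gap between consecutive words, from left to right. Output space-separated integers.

Answer: 3 3

Derivation:
Line 1: ['white', 'cheese', 'valley'] (min_width=19, slack=2)
Line 2: ['white', 'metal', 'sound', 'sea'] (min_width=21, slack=0)
Line 3: ['purple', 'fast', 'river'] (min_width=17, slack=4)
Line 4: ['hard', 'content', 'do', 'new'] (min_width=19, slack=2)
Line 5: ['release', 'wolf', 'bright'] (min_width=19, slack=2)
Line 6: ['top', 'data', 'program', 'draw'] (min_width=21, slack=0)
Line 7: ['walk'] (min_width=4, slack=17)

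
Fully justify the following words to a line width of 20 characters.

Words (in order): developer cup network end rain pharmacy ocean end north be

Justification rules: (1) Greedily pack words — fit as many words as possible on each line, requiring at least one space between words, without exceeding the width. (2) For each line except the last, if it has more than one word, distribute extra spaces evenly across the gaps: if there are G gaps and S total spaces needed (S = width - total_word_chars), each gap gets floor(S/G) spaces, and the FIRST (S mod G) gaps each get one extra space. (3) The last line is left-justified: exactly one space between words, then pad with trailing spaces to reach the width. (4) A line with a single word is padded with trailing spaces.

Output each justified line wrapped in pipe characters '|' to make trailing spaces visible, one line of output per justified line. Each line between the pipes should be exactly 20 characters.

Line 1: ['developer', 'cup'] (min_width=13, slack=7)
Line 2: ['network', 'end', 'rain'] (min_width=16, slack=4)
Line 3: ['pharmacy', 'ocean', 'end'] (min_width=18, slack=2)
Line 4: ['north', 'be'] (min_width=8, slack=12)

Answer: |developer        cup|
|network   end   rain|
|pharmacy  ocean  end|
|north be            |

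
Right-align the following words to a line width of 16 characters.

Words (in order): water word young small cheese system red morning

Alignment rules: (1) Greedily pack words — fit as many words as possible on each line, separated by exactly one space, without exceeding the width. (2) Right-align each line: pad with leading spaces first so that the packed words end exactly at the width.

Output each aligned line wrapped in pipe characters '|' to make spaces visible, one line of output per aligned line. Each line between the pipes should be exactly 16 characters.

Line 1: ['water', 'word', 'young'] (min_width=16, slack=0)
Line 2: ['small', 'cheese'] (min_width=12, slack=4)
Line 3: ['system', 'red'] (min_width=10, slack=6)
Line 4: ['morning'] (min_width=7, slack=9)

Answer: |water word young|
|    small cheese|
|      system red|
|         morning|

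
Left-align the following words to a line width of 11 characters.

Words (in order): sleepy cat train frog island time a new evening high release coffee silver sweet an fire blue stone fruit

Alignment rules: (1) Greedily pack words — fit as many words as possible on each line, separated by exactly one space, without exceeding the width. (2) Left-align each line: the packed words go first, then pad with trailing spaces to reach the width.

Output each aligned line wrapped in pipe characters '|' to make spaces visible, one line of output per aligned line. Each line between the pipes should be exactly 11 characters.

Answer: |sleepy cat |
|train frog |
|island time|
|a new      |
|evening    |
|high       |
|release    |
|coffee     |
|silver     |
|sweet an   |
|fire blue  |
|stone fruit|

Derivation:
Line 1: ['sleepy', 'cat'] (min_width=10, slack=1)
Line 2: ['train', 'frog'] (min_width=10, slack=1)
Line 3: ['island', 'time'] (min_width=11, slack=0)
Line 4: ['a', 'new'] (min_width=5, slack=6)
Line 5: ['evening'] (min_width=7, slack=4)
Line 6: ['high'] (min_width=4, slack=7)
Line 7: ['release'] (min_width=7, slack=4)
Line 8: ['coffee'] (min_width=6, slack=5)
Line 9: ['silver'] (min_width=6, slack=5)
Line 10: ['sweet', 'an'] (min_width=8, slack=3)
Line 11: ['fire', 'blue'] (min_width=9, slack=2)
Line 12: ['stone', 'fruit'] (min_width=11, slack=0)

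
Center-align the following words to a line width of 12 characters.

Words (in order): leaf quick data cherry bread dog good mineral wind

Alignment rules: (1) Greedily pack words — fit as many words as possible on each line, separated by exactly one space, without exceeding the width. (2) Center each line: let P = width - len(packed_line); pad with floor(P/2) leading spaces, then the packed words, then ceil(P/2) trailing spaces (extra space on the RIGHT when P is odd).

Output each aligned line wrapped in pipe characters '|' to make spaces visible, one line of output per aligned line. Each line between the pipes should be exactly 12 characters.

Answer: | leaf quick |
|data cherry |
| bread dog  |
|good mineral|
|    wind    |

Derivation:
Line 1: ['leaf', 'quick'] (min_width=10, slack=2)
Line 2: ['data', 'cherry'] (min_width=11, slack=1)
Line 3: ['bread', 'dog'] (min_width=9, slack=3)
Line 4: ['good', 'mineral'] (min_width=12, slack=0)
Line 5: ['wind'] (min_width=4, slack=8)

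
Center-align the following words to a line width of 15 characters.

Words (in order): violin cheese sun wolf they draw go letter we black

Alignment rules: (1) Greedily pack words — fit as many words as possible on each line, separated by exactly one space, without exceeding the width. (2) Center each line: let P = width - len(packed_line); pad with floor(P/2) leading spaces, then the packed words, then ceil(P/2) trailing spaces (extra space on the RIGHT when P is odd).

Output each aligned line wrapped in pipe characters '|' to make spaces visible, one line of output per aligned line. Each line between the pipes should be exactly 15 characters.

Answer: | violin cheese |
| sun wolf they |
|draw go letter |
|   we black    |

Derivation:
Line 1: ['violin', 'cheese'] (min_width=13, slack=2)
Line 2: ['sun', 'wolf', 'they'] (min_width=13, slack=2)
Line 3: ['draw', 'go', 'letter'] (min_width=14, slack=1)
Line 4: ['we', 'black'] (min_width=8, slack=7)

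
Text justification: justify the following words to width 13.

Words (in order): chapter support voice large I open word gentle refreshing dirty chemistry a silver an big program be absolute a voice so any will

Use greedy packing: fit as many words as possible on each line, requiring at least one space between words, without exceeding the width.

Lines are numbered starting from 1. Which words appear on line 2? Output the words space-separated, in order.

Line 1: ['chapter'] (min_width=7, slack=6)
Line 2: ['support', 'voice'] (min_width=13, slack=0)
Line 3: ['large', 'I', 'open'] (min_width=12, slack=1)
Line 4: ['word', 'gentle'] (min_width=11, slack=2)
Line 5: ['refreshing'] (min_width=10, slack=3)
Line 6: ['dirty'] (min_width=5, slack=8)
Line 7: ['chemistry', 'a'] (min_width=11, slack=2)
Line 8: ['silver', 'an', 'big'] (min_width=13, slack=0)
Line 9: ['program', 'be'] (min_width=10, slack=3)
Line 10: ['absolute', 'a'] (min_width=10, slack=3)
Line 11: ['voice', 'so', 'any'] (min_width=12, slack=1)
Line 12: ['will'] (min_width=4, slack=9)

Answer: support voice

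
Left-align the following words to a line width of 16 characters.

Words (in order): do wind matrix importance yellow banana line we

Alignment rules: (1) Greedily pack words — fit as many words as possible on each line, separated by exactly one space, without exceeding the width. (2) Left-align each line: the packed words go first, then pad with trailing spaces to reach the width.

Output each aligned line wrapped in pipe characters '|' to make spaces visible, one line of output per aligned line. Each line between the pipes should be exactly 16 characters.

Line 1: ['do', 'wind', 'matrix'] (min_width=14, slack=2)
Line 2: ['importance'] (min_width=10, slack=6)
Line 3: ['yellow', 'banana'] (min_width=13, slack=3)
Line 4: ['line', 'we'] (min_width=7, slack=9)

Answer: |do wind matrix  |
|importance      |
|yellow banana   |
|line we         |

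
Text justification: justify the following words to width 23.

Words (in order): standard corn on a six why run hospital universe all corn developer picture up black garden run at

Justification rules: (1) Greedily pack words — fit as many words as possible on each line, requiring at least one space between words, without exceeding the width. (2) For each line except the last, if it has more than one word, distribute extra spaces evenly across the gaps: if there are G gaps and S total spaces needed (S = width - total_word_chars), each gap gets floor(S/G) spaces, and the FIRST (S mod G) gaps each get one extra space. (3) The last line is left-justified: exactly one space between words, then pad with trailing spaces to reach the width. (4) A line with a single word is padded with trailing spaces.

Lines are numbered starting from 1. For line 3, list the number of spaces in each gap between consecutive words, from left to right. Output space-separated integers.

Answer: 4 4

Derivation:
Line 1: ['standard', 'corn', 'on', 'a', 'six'] (min_width=22, slack=1)
Line 2: ['why', 'run', 'hospital'] (min_width=16, slack=7)
Line 3: ['universe', 'all', 'corn'] (min_width=17, slack=6)
Line 4: ['developer', 'picture', 'up'] (min_width=20, slack=3)
Line 5: ['black', 'garden', 'run', 'at'] (min_width=19, slack=4)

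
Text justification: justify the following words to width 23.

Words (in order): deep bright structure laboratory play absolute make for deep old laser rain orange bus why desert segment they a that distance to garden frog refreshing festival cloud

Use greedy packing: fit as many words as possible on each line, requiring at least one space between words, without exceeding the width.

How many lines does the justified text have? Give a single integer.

Answer: 8

Derivation:
Line 1: ['deep', 'bright', 'structure'] (min_width=21, slack=2)
Line 2: ['laboratory', 'play'] (min_width=15, slack=8)
Line 3: ['absolute', 'make', 'for', 'deep'] (min_width=22, slack=1)
Line 4: ['old', 'laser', 'rain', 'orange'] (min_width=21, slack=2)
Line 5: ['bus', 'why', 'desert', 'segment'] (min_width=22, slack=1)
Line 6: ['they', 'a', 'that', 'distance', 'to'] (min_width=23, slack=0)
Line 7: ['garden', 'frog', 'refreshing'] (min_width=22, slack=1)
Line 8: ['festival', 'cloud'] (min_width=14, slack=9)
Total lines: 8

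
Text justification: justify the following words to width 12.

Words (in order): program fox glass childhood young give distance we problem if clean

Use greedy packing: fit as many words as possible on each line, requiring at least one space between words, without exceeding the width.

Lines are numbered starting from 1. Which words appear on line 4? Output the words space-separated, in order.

Answer: young give

Derivation:
Line 1: ['program', 'fox'] (min_width=11, slack=1)
Line 2: ['glass'] (min_width=5, slack=7)
Line 3: ['childhood'] (min_width=9, slack=3)
Line 4: ['young', 'give'] (min_width=10, slack=2)
Line 5: ['distance', 'we'] (min_width=11, slack=1)
Line 6: ['problem', 'if'] (min_width=10, slack=2)
Line 7: ['clean'] (min_width=5, slack=7)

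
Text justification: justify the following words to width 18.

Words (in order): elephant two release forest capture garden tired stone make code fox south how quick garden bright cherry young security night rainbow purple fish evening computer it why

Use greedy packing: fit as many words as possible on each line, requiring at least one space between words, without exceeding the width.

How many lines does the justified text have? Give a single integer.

Line 1: ['elephant', 'two'] (min_width=12, slack=6)
Line 2: ['release', 'forest'] (min_width=14, slack=4)
Line 3: ['capture', 'garden'] (min_width=14, slack=4)
Line 4: ['tired', 'stone', 'make'] (min_width=16, slack=2)
Line 5: ['code', 'fox', 'south', 'how'] (min_width=18, slack=0)
Line 6: ['quick', 'garden'] (min_width=12, slack=6)
Line 7: ['bright', 'cherry'] (min_width=13, slack=5)
Line 8: ['young', 'security'] (min_width=14, slack=4)
Line 9: ['night', 'rainbow'] (min_width=13, slack=5)
Line 10: ['purple', 'fish'] (min_width=11, slack=7)
Line 11: ['evening', 'computer'] (min_width=16, slack=2)
Line 12: ['it', 'why'] (min_width=6, slack=12)
Total lines: 12

Answer: 12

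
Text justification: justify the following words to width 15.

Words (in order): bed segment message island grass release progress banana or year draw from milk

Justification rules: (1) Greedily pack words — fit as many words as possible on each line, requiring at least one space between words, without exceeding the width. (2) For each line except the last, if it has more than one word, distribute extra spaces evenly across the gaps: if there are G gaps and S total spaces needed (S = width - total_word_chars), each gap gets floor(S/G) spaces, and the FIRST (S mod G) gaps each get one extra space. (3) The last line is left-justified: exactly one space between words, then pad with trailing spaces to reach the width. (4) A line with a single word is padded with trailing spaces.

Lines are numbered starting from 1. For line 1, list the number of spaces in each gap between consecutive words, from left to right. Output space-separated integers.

Answer: 5

Derivation:
Line 1: ['bed', 'segment'] (min_width=11, slack=4)
Line 2: ['message', 'island'] (min_width=14, slack=1)
Line 3: ['grass', 'release'] (min_width=13, slack=2)
Line 4: ['progress', 'banana'] (min_width=15, slack=0)
Line 5: ['or', 'year', 'draw'] (min_width=12, slack=3)
Line 6: ['from', 'milk'] (min_width=9, slack=6)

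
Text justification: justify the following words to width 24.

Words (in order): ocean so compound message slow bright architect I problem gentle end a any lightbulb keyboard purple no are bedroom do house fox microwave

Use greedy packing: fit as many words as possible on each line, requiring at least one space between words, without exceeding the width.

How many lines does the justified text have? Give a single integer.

Answer: 7

Derivation:
Line 1: ['ocean', 'so', 'compound'] (min_width=17, slack=7)
Line 2: ['message', 'slow', 'bright'] (min_width=19, slack=5)
Line 3: ['architect', 'I', 'problem'] (min_width=19, slack=5)
Line 4: ['gentle', 'end', 'a', 'any'] (min_width=16, slack=8)
Line 5: ['lightbulb', 'keyboard'] (min_width=18, slack=6)
Line 6: ['purple', 'no', 'are', 'bedroom', 'do'] (min_width=24, slack=0)
Line 7: ['house', 'fox', 'microwave'] (min_width=19, slack=5)
Total lines: 7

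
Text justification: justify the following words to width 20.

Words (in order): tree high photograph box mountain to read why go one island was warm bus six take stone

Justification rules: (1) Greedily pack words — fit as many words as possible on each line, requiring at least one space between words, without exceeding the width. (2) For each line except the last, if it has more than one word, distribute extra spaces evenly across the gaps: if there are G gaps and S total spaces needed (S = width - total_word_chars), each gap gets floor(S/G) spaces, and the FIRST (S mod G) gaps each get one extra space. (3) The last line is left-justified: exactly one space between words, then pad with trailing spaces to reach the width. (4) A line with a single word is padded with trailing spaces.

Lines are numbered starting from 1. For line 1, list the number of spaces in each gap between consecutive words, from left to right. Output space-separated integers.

Answer: 1 1

Derivation:
Line 1: ['tree', 'high', 'photograph'] (min_width=20, slack=0)
Line 2: ['box', 'mountain', 'to', 'read'] (min_width=20, slack=0)
Line 3: ['why', 'go', 'one', 'island'] (min_width=17, slack=3)
Line 4: ['was', 'warm', 'bus', 'six'] (min_width=16, slack=4)
Line 5: ['take', 'stone'] (min_width=10, slack=10)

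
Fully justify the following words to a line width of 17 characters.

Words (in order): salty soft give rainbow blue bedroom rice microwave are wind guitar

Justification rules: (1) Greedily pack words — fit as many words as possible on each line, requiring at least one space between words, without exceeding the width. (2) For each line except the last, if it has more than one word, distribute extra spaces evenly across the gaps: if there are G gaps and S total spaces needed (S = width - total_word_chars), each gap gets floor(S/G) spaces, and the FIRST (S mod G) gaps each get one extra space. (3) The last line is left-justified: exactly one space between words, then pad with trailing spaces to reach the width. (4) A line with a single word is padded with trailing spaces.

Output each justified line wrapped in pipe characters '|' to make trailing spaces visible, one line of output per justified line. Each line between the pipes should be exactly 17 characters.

Line 1: ['salty', 'soft', 'give'] (min_width=15, slack=2)
Line 2: ['rainbow', 'blue'] (min_width=12, slack=5)
Line 3: ['bedroom', 'rice'] (min_width=12, slack=5)
Line 4: ['microwave', 'are'] (min_width=13, slack=4)
Line 5: ['wind', 'guitar'] (min_width=11, slack=6)

Answer: |salty  soft  give|
|rainbow      blue|
|bedroom      rice|
|microwave     are|
|wind guitar      |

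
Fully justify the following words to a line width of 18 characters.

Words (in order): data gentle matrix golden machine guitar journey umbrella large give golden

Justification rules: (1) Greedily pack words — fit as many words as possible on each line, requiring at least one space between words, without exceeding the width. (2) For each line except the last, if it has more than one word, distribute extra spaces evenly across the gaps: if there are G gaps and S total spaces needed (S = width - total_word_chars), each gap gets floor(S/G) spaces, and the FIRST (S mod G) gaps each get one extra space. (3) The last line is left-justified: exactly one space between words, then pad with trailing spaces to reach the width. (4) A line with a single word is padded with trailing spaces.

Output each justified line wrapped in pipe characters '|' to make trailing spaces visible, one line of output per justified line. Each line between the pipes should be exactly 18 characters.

Line 1: ['data', 'gentle', 'matrix'] (min_width=18, slack=0)
Line 2: ['golden', 'machine'] (min_width=14, slack=4)
Line 3: ['guitar', 'journey'] (min_width=14, slack=4)
Line 4: ['umbrella', 'large'] (min_width=14, slack=4)
Line 5: ['give', 'golden'] (min_width=11, slack=7)

Answer: |data gentle matrix|
|golden     machine|
|guitar     journey|
|umbrella     large|
|give golden       |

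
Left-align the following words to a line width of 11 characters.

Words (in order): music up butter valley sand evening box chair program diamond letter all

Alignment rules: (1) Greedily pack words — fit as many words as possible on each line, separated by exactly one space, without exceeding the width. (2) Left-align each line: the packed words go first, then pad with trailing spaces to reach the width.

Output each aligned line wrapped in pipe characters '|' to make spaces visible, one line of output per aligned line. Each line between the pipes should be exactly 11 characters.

Line 1: ['music', 'up'] (min_width=8, slack=3)
Line 2: ['butter'] (min_width=6, slack=5)
Line 3: ['valley', 'sand'] (min_width=11, slack=0)
Line 4: ['evening', 'box'] (min_width=11, slack=0)
Line 5: ['chair'] (min_width=5, slack=6)
Line 6: ['program'] (min_width=7, slack=4)
Line 7: ['diamond'] (min_width=7, slack=4)
Line 8: ['letter', 'all'] (min_width=10, slack=1)

Answer: |music up   |
|butter     |
|valley sand|
|evening box|
|chair      |
|program    |
|diamond    |
|letter all |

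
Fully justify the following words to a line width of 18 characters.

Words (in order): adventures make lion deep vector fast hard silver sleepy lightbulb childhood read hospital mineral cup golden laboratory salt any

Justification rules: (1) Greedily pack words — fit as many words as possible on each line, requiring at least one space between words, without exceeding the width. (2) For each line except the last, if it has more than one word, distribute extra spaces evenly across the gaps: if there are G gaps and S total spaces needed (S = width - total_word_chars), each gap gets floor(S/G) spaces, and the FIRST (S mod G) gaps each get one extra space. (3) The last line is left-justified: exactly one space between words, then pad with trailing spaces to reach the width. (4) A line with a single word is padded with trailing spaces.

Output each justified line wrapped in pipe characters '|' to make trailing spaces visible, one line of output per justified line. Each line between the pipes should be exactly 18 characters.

Line 1: ['adventures', 'make'] (min_width=15, slack=3)
Line 2: ['lion', 'deep', 'vector'] (min_width=16, slack=2)
Line 3: ['fast', 'hard', 'silver'] (min_width=16, slack=2)
Line 4: ['sleepy', 'lightbulb'] (min_width=16, slack=2)
Line 5: ['childhood', 'read'] (min_width=14, slack=4)
Line 6: ['hospital', 'mineral'] (min_width=16, slack=2)
Line 7: ['cup', 'golden'] (min_width=10, slack=8)
Line 8: ['laboratory', 'salt'] (min_width=15, slack=3)
Line 9: ['any'] (min_width=3, slack=15)

Answer: |adventures    make|
|lion  deep  vector|
|fast  hard  silver|
|sleepy   lightbulb|
|childhood     read|
|hospital   mineral|
|cup         golden|
|laboratory    salt|
|any               |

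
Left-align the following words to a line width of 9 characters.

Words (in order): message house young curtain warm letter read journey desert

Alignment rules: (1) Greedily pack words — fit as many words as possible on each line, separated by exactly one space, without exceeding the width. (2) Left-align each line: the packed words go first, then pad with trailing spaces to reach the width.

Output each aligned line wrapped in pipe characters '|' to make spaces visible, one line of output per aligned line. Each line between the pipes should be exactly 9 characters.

Answer: |message  |
|house    |
|young    |
|curtain  |
|warm     |
|letter   |
|read     |
|journey  |
|desert   |

Derivation:
Line 1: ['message'] (min_width=7, slack=2)
Line 2: ['house'] (min_width=5, slack=4)
Line 3: ['young'] (min_width=5, slack=4)
Line 4: ['curtain'] (min_width=7, slack=2)
Line 5: ['warm'] (min_width=4, slack=5)
Line 6: ['letter'] (min_width=6, slack=3)
Line 7: ['read'] (min_width=4, slack=5)
Line 8: ['journey'] (min_width=7, slack=2)
Line 9: ['desert'] (min_width=6, slack=3)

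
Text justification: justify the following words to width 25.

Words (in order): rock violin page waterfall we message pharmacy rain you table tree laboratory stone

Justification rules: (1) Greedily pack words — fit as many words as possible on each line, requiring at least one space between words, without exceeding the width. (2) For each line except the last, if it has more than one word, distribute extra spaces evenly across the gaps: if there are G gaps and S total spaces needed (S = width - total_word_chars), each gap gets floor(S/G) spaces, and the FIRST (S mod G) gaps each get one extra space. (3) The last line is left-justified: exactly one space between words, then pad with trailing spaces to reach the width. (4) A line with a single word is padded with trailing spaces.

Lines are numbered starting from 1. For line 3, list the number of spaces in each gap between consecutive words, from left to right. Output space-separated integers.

Answer: 2 2 1

Derivation:
Line 1: ['rock', 'violin', 'page'] (min_width=16, slack=9)
Line 2: ['waterfall', 'we', 'message'] (min_width=20, slack=5)
Line 3: ['pharmacy', 'rain', 'you', 'table'] (min_width=23, slack=2)
Line 4: ['tree', 'laboratory', 'stone'] (min_width=21, slack=4)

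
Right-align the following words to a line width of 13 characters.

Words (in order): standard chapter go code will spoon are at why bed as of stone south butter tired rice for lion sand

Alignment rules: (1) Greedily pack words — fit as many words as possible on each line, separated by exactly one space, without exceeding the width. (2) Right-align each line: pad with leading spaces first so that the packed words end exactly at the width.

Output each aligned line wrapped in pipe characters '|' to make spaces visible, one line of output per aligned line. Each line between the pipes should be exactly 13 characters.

Line 1: ['standard'] (min_width=8, slack=5)
Line 2: ['chapter', 'go'] (min_width=10, slack=3)
Line 3: ['code', 'will'] (min_width=9, slack=4)
Line 4: ['spoon', 'are', 'at'] (min_width=12, slack=1)
Line 5: ['why', 'bed', 'as', 'of'] (min_width=13, slack=0)
Line 6: ['stone', 'south'] (min_width=11, slack=2)
Line 7: ['butter', 'tired'] (min_width=12, slack=1)
Line 8: ['rice', 'for', 'lion'] (min_width=13, slack=0)
Line 9: ['sand'] (min_width=4, slack=9)

Answer: |     standard|
|   chapter go|
|    code will|
| spoon are at|
|why bed as of|
|  stone south|
| butter tired|
|rice for lion|
|         sand|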